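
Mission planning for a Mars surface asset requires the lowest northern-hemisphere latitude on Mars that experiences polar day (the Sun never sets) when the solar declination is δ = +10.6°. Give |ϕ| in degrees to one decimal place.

Polar day requires cos h₀ = −tan ϕ tan δ ≤ −1, i.e. tan ϕ tan δ ≥ 1.
The boundary is |tan ϕ| · |tan δ| = 1, so |ϕ| = 90° − |δ| = 90° − 10.6° = 79.4° in the northern hemisphere.

|ϕ| = 79.4°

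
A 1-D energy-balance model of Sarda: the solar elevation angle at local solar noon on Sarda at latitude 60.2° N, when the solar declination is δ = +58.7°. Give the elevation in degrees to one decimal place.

At local noon the hour angle is zero, so the zenith angle equals |φ − δ| = |+60.2° − (+58.700°)| = 1.500°.
Elevation = 90° − 1.500° = 88.5°.

88.5°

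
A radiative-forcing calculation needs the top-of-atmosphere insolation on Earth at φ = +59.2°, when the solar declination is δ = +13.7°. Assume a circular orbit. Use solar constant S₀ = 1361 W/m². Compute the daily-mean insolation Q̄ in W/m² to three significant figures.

cos H₀ = −tan(+59.2°) tan(+13.700°) = -0.4089, H₀ = 1.9921 rad.
Bracket: H₀ sin φ sin δ + cos φ cos δ sin H₀ = 1.9921×0.85896×0.23684 + 0.51204×0.97155×0.91256 = 0.405265 + 0.453973 = 0.859238.
Q̄ = (S₀/π) × [bracket] = (1361/π) × 0.859238 = 372.2 W/m².

Q̄ ≈ 372 W/m²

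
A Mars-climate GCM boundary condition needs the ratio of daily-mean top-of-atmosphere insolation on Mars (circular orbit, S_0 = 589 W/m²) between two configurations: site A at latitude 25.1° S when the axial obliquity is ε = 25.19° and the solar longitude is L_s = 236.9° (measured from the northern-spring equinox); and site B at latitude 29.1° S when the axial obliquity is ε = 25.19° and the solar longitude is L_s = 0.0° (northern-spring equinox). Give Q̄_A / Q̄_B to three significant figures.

Q̄_A / Q̄_B ≈ 1.26

— Configuration A (ϕ=-25.1°):
Solar declination: sin δ = sin ε · sin L_s = sin 25.19° × sin 236.9° = -0.35655, so δ = -20.889°.
cos h₀ = −tan(-25.1°) tan(-20.889°) = -0.1788, h₀ = 1.7505 rad.
Bracket: h₀ sin ϕ sin δ + cos ϕ cos δ sin h₀ = 1.7505×-0.42420×-0.35655 + 0.90557×0.93428×0.98389 = 0.264761 + 0.832426 = 1.097187.
Q̄ = (S_0/π) × [bracket] = (589/π) × 1.097187 = 205.71 W/m².
— Configuration B (ϕ=-29.1°):
Solar declination: sin δ = sin ε · sin L_s = sin 25.19° × sin 0.0° = 0.00000, so δ = +0.000°.
cos h₀ = −tan(-29.1°) tan(+0.000°) = 0.0000, h₀ = 1.5708 rad.
Bracket: h₀ sin ϕ sin δ + cos ϕ cos δ sin h₀ = 1.5708×-0.48634×0.00000 + 0.87377×1.00000×1.00000 = -0.000000 + 0.873770 = 0.873770.
Q̄ = (S_0/π) × [bracket] = (589/π) × 0.873770 = 163.82 W/m².
Ratio Q̄_A / Q̄_B = 205.71 / 163.82 = 1.256.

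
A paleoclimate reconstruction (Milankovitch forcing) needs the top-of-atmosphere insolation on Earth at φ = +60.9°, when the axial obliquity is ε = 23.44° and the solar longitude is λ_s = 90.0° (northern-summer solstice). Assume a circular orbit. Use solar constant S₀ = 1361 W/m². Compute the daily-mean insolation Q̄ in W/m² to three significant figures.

Q̄ ≈ 492 W/m²

Solar declination: sin δ = sin ε · sin λ_s = sin 23.44° × sin 90.0° = 0.39779, so δ = +23.440°.
cos H₀ = −tan(+60.9°) tan(+23.440°) = -0.7790, H₀ = 2.4638 rad.
Bracket: H₀ sin φ sin δ + cos φ cos δ sin H₀ = 2.4638×0.87377×0.39779 + 0.48634×0.91748×0.62706 = 0.856360 + 0.279799 = 1.136159.
Q̄ = (S₀/π) × [bracket] = (1361/π) × 1.136159 = 492.2 W/m².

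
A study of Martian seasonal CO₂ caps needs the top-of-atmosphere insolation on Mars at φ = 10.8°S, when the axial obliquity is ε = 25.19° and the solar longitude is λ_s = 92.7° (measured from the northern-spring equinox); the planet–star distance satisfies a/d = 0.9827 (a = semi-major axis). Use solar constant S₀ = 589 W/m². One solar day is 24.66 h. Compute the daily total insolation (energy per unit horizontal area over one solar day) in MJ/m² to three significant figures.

12.3 MJ/m²

Solar declination: sin δ = sin ε · sin λ_s = sin 25.19° × sin 92.7° = 0.42515, so δ = +25.160°.
cos H₀ = −tan(-10.8°) tan(+25.160°) = 0.0896, H₀ = 1.4811 rad.
Bracket: H₀ sin φ sin δ + cos φ cos δ sin H₀ = 1.4811×-0.18738×0.42515 + 0.98229×0.90512×0.99598 = -0.117991 + 0.885516 = 0.767525.
Inverse-square distance factor (a/d)² = 0.9827² = 0.965699.
Q̄ = (S₀/π) × 0.965699 × [bracket] = (589/π) × 0.965699 × 0.767525 = 138.96 W/m².
Daily total = Q̄ × 24.66 h × 3600 s/h = 138.96 × 24.66 × 3600 / 10⁶ = 12.34 MJ/m².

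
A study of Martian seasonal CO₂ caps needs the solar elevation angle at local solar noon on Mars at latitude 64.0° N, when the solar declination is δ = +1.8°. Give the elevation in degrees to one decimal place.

27.8°

At local noon the hour angle is zero, so the zenith angle equals |φ − δ| = |+64.0° − (+1.800°)| = 62.200°.
Elevation = 90° − 62.200° = 27.8°.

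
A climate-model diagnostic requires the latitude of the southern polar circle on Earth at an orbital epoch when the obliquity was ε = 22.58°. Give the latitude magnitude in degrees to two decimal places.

The polar circle is the lowest latitude that experiences at least one full rotation of continuous darkness at the northern-summer solstice; it lies at |ϕ| = 90° − ε = 90° − 22.58° = 67.42°.

67.42°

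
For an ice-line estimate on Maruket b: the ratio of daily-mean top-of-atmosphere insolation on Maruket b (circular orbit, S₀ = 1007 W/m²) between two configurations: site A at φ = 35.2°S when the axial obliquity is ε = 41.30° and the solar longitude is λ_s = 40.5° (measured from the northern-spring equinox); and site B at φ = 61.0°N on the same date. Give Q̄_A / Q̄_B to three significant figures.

— Configuration A (φ=-35.2°):
Solar declination: sin δ = sin ε · sin λ_s = sin 41.30° × sin 40.5° = 0.42864, so δ = +25.381°.
cos H₀ = −tan(-35.2°) tan(+25.381°) = 0.3347, H₀ = 1.2295 rad.
Bracket: H₀ sin φ sin δ + cos φ cos δ sin H₀ = 1.2295×-0.57643×0.42864 + 0.81714×0.90348×0.94233 = -0.303786 + 0.695694 = 0.391908.
Q̄ = (S₀/π) × [bracket] = (1007/π) × 0.391908 = 125.62 W/m².
— Configuration B (φ=+61.0°):
cos H₀ = −tan(+61.0°) tan(+25.381°) = -0.8559, H₀ = 2.5981 rad.
Bracket: H₀ sin φ sin δ + cos φ cos δ sin H₀ = 2.5981×0.87462×0.42864 + 0.48481×0.90348×0.51715 = 0.974020 + 0.226520 = 1.200540.
Q̄ = (S₀/π) × [bracket] = (1007/π) × 1.200540 = 384.82 W/m².
Ratio Q̄_A / Q̄_B = 125.62 / 384.82 = 0.3264.

Q̄_A / Q̄_B ≈ 0.326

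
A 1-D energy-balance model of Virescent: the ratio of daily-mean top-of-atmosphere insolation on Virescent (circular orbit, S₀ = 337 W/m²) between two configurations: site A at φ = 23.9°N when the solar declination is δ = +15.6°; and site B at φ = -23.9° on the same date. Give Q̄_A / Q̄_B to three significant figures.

— Configuration A (φ=+23.9°):
cos H₀ = −tan(+23.9°) tan(+15.600°) = -0.1237, H₀ = 1.6948 rad.
Bracket: H₀ sin φ sin δ + cos φ cos δ sin H₀ = 1.6948×0.40514×0.26892 + 0.91425×0.96316×0.99232 = 0.184649 + 0.873806 = 1.058455.
Q̄ = (S₀/π) × [bracket] = (337/π) × 1.058455 = 113.54 W/m².
— Configuration B (φ=-23.9°):
cos H₀ = −tan(-23.9°) tan(+15.600°) = 0.1237, H₀ = 1.4468 rad.
Bracket: H₀ sin φ sin δ + cos φ cos δ sin H₀ = 1.4468×-0.40514×0.26892 + 0.91425×0.96316×0.99232 = -0.157629 + 0.873806 = 0.716177.
Q̄ = (S₀/π) × [bracket] = (337/π) × 0.716177 = 76.825 W/m².
Ratio Q̄_A / Q̄_B = 113.54 / 76.825 = 1.478.

Q̄_A / Q̄_B ≈ 1.48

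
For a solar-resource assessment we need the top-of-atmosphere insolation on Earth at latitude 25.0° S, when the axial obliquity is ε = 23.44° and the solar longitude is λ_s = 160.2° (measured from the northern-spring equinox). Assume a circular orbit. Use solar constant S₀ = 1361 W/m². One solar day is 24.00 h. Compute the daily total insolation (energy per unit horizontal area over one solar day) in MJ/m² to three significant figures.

30.3 MJ/m²

Solar declination: sin δ = sin ε · sin λ_s = sin 23.44° × sin 160.2° = 0.13475, so δ = +7.744°.
cos H₀ = −tan(-25.0°) tan(+7.744°) = 0.0634, H₀ = 1.5073 rad.
Bracket: H₀ sin φ sin δ + cos φ cos δ sin H₀ = 1.5073×-0.42262×0.13475 + 0.90631×0.99088×0.99799 = -0.085838 + 0.896239 = 0.810401.
Q̄ = (S₀/π) × [bracket] = (1361/π) × 0.810401 = 351.08 W/m².
Daily total = Q̄ × 24.00 h × 3600 s/h = 351.08 × 24.00 × 3600 / 10⁶ = 30.33 MJ/m².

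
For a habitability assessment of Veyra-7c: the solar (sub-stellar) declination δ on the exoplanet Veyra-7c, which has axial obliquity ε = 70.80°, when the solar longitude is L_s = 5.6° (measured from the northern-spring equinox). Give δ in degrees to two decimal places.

sin δ = sin ε · sin L_s = sin 70.80° × sin 5.6° = 0.092155.
δ = arcsin(0.092155) = +5.29°.

δ = +5.29°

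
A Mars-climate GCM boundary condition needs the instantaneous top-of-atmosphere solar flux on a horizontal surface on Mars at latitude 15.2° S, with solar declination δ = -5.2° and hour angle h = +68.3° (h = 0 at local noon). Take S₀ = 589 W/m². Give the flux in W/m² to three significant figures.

cos θ_z = sin φ sin δ + cos φ cos δ cos h = 0.023763 + 0.355343 = 0.379106.
Flux = S₀ · cos θ_z = 589 × 0.379106 = 223.3 W/m².

223 W/m²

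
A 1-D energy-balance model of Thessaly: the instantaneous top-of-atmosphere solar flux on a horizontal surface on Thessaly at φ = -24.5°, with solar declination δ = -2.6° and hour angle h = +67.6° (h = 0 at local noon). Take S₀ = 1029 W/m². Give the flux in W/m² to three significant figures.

376 W/m²

cos θ_z = sin φ sin δ + cos φ cos δ cos h = 0.018812 + 0.346402 = 0.365214.
Flux = S₀ · cos θ_z = 1029 × 0.365214 = 375.8 W/m².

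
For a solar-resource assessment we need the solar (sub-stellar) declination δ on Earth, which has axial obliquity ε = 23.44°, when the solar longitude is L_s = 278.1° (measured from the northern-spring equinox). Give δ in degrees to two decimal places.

δ = -23.19°

sin δ = sin ε · sin L_s = sin 23.44° × sin 278.1° = -0.393820.
δ = arcsin(-0.393820) = -23.19°.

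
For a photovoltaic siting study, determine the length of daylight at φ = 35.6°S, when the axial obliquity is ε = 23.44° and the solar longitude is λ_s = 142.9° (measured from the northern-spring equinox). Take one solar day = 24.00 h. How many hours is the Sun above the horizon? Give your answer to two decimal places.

Solar declination: sin δ = sin ε · sin λ_s = sin 23.44° × sin 142.9° = 0.23995, so δ = +13.884°.
cos H₀ = −tan φ · tan δ = −tan(-35.6°) × tan(+13.884°) = 0.1770, so H₀ = 1.3929 rad = 79.81°.
Daylight = 2H₀/(2π) × 24.00 h = (1.3929/π) × 24.00 = 10.64 h.

10.64 h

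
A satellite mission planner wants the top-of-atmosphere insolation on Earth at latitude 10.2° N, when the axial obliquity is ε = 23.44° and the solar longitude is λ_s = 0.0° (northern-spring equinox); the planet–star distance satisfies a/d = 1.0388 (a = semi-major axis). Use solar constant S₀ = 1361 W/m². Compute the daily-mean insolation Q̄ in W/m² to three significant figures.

Solar declination: sin δ = sin ε · sin λ_s = sin 23.44° × sin 0.0° = 0.00000, so δ = +0.000°.
cos H₀ = −tan(+10.2°) tan(+0.000°) = -0.0000, H₀ = 1.5708 rad.
Bracket: H₀ sin φ sin δ + cos φ cos δ sin H₀ = 1.5708×0.17708×0.00000 + 0.98420×1.00000×1.00000 = 0.000000 + 0.984200 = 0.984200.
Inverse-square distance factor (a/d)² = 1.0388² = 1.079105.
Q̄ = (S₀/π) × 1.079105 × [bracket] = (1361/π) × 1.079105 × 0.984200 = 460.1 W/m².

Q̄ ≈ 460 W/m²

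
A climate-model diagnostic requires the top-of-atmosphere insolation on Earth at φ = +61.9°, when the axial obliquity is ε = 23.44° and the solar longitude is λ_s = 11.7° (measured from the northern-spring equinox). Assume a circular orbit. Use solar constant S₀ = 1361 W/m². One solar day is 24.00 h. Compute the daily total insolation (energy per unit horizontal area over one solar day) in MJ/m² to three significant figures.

22.0 MJ/m²

Solar declination: sin δ = sin ε · sin λ_s = sin 23.44° × sin 11.7° = 0.08067, so δ = +4.627°.
cos H₀ = −tan(+61.9°) tan(+4.627°) = -0.1516, H₀ = 1.7230 rad.
Bracket: H₀ sin φ sin δ + cos φ cos δ sin H₀ = 1.7230×0.88213×0.08067 + 0.47101×0.99674×0.98845 = 0.122611 + 0.464052 = 0.586663.
Q̄ = (S₀/π) × [bracket] = (1361/π) × 0.586663 = 254.15 W/m².
Daily total = Q̄ × 24.00 h × 3600 s/h = 254.15 × 24.00 × 3600 / 10⁶ = 21.96 MJ/m².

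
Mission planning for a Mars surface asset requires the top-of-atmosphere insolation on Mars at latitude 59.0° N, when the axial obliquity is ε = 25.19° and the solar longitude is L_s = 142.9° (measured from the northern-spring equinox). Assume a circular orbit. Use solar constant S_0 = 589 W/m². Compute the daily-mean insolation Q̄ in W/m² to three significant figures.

Q̄ ≈ 167 W/m²

Solar declination: sin δ = sin ε · sin L_s = sin 25.19° × sin 142.9° = 0.25674, so δ = +14.877°.
cos h₀ = −tan(+59.0°) tan(+14.877°) = -0.4421, h₀ = 2.0287 rad.
Bracket: h₀ sin ϕ sin δ + cos ϕ cos δ sin h₀ = 2.0287×0.85717×0.25674 + 0.51504×0.96648×0.89696 = 0.446456 + 0.446485 = 0.892941.
Q̄ = (S_0/π) × [bracket] = (589/π) × 0.892941 = 167.4 W/m².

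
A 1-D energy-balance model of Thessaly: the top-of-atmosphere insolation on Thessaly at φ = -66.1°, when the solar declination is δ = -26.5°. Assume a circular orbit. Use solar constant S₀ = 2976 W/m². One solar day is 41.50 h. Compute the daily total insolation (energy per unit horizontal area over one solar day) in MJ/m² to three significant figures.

cos H₀ = −tan(-66.1°) tan(-26.500°) = -1.1251 ≤ −1 ⇒ polar day, H₀ = π.
Bracket: H₀ sin φ sin δ + cos φ cos δ sin H₀ = 3.1416×-0.91425×-0.44620 + 0.40514×0.89493×0.00000 = 1.281579 + 0.000000 = 1.281579.
Q̄ = (S₀/π) × [bracket] = (2976/π) × 1.281579 = 1214.0 W/m².
Daily total = Q̄ × 41.50 h × 3600 s/h = 1214.0 × 41.50 × 3600 / 10⁶ = 181.4 MJ/m².

181 MJ/m²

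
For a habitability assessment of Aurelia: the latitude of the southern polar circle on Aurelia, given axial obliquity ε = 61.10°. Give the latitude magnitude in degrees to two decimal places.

The polar circle is the lowest latitude that experiences at least one full rotation of continuous darkness at the northern-summer solstice; it lies at |φ| = 90° − ε = 90° − 61.10° = 28.90°.

28.90°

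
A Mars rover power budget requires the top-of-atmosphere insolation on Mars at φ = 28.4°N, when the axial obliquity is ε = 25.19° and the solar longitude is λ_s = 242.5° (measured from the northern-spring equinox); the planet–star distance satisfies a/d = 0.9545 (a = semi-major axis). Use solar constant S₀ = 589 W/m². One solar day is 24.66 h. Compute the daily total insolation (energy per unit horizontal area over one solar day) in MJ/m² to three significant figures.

8.38 MJ/m²

Solar declination: sin δ = sin ε · sin λ_s = sin 25.19° × sin 242.5° = -0.37753, so δ = -22.181°.
cos H₀ = −tan(+28.4°) tan(-22.181°) = 0.2204, H₀ = 1.3485 rad.
Bracket: H₀ sin φ sin δ + cos φ cos δ sin H₀ = 1.3485×0.47562×-0.37753 + 0.87965×0.92600×0.97540 = -0.242138 + 0.794518 = 0.552380.
Inverse-square distance factor (a/d)² = 0.9545² = 0.911070.
Q̄ = (S₀/π) × 0.911070 × [bracket] = (589/π) × 0.911070 × 0.552380 = 94.353 W/m².
Daily total = Q̄ × 24.66 h × 3600 s/h = 94.353 × 24.66 × 3600 / 10⁶ = 8.376 MJ/m².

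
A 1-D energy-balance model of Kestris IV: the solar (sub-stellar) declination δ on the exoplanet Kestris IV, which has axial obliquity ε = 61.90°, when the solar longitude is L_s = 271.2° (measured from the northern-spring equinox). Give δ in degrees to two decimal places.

δ = -61.88°

sin δ = sin ε · sin L_s = sin 61.90° × sin 271.2° = -0.881933.
δ = arcsin(-0.881933) = -61.88°.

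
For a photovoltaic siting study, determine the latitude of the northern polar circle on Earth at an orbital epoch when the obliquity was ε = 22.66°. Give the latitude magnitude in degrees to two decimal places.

The polar circle is the lowest latitude that experiences at least one full rotation of continuous daylight at the northern-summer solstice; it lies at |φ| = 90° − ε = 90° − 22.66° = 67.34°.

67.34°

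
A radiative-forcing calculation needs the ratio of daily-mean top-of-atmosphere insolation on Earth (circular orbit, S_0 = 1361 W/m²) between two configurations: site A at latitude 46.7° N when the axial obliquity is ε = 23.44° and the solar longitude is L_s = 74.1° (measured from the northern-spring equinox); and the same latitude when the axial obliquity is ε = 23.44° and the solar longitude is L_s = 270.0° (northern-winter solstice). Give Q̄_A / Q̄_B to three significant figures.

— Configuration A (ϕ=+46.7°):
Solar declination: sin δ = sin ε · sin L_s = sin 23.44° × sin 74.1° = 0.38257, so δ = +22.493°.
cos h₀ = −tan(+46.7°) tan(+22.493°) = -0.4394, h₀ = 2.0257 rad.
Bracket: h₀ sin ϕ sin δ + cos ϕ cos δ sin h₀ = 2.0257×0.72777×0.38257 + 0.68582×0.92393×0.89829 = 0.564001 + 0.569201 = 1.133202.
Q̄ = (S_0/π) × [bracket] = (1361/π) × 1.133202 = 490.93 W/m².
— Configuration B (ϕ=+46.7°):
Solar declination: sin δ = sin ε · sin L_s = sin 23.44° × sin 270.0° = -0.39779, so δ = -23.440°.
cos h₀ = −tan(+46.7°) tan(-23.440°) = 0.4601, h₀ = 1.0927 rad.
Bracket: h₀ sin ϕ sin δ + cos ϕ cos δ sin h₀ = 1.0927×0.72777×-0.39779 + 0.68582×0.91748×0.88787 = -0.316336 + 0.558671 = 0.242335.
Q̄ = (S_0/π) × [bracket] = (1361/π) × 0.242335 = 104.98 W/m².
Ratio Q̄_A / Q̄_B = 490.93 / 104.98 = 4.676.

Q̄_A / Q̄_B ≈ 4.68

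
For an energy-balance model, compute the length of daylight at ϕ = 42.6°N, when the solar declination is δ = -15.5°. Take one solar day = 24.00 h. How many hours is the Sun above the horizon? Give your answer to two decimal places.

10.03 h

cos h₀ = −tan ϕ · tan δ = −tan(+42.6°) × tan(-15.500°) = 0.2550, so h₀ = 1.3129 rad = 75.23°.
Daylight = 2h₀/(2π) × 24.00 h = (1.3129/π) × 24.00 = 10.03 h.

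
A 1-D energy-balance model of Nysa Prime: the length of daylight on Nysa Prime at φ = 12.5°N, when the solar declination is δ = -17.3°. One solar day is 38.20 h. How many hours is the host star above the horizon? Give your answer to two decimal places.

18.26 h

cos H₀ = −tan φ · tan δ = −tan(+12.5°) × tan(-17.300°) = 0.0691, so H₀ = 1.5017 rad = 86.04°.
Daylight = 2H₀/(2π) × 38.20 h = (1.5017/π) × 38.20 = 18.26 h.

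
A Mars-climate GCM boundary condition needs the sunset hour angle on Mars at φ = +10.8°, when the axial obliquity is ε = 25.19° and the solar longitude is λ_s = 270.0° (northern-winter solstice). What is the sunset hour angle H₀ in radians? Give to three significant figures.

Solar declination: sin δ = sin ε · sin λ_s = sin 25.19° × sin 270.0° = -0.42562, so δ = -25.190°.
cos H₀ = −tan φ · tan δ = −tan(+10.8°) × tan(-25.190°) = 0.0897, so H₀ = 1.4810 rad = 84.85°.

H₀ = 1.48 rad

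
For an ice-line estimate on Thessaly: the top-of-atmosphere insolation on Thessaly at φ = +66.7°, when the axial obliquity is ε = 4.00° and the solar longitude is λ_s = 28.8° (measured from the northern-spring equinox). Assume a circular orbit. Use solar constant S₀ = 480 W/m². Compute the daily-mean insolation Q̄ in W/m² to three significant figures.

Q̄ ≈ 68.0 W/m²

Solar declination: sin δ = sin ε · sin λ_s = sin 4.00° × sin 28.8° = 0.03361, so δ = +1.926°.
cos H₀ = −tan(+66.7°) tan(+1.926°) = -0.0781, H₀ = 1.6490 rad.
Bracket: H₀ sin φ sin δ + cos φ cos δ sin H₀ = 1.6490×0.91845×0.03361 + 0.39555×0.99944×0.99695 = 0.050903 + 0.394123 = 0.445026.
Q̄ = (S₀/π) × [bracket] = (480/π) × 0.445026 = 67.99 W/m².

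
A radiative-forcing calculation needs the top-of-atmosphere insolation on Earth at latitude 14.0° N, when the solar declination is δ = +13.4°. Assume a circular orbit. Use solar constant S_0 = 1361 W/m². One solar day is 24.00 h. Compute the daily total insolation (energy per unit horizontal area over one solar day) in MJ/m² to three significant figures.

38.7 MJ/m²

cos h₀ = −tan(+14.0°) tan(+13.400°) = -0.0594, h₀ = 1.6302 rad.
Bracket: h₀ sin ϕ sin δ + cos ϕ cos δ sin h₀ = 1.6302×0.24192×0.23175 + 0.97030×0.97278×0.99823 = 0.091397 + 0.942218 = 1.033615.
Q̄ = (S_0/π) × [bracket] = (1361/π) × 1.033615 = 447.78 W/m².
Daily total = Q̄ × 24.00 h × 3600 s/h = 447.78 × 24.00 × 3600 / 10⁶ = 38.69 MJ/m².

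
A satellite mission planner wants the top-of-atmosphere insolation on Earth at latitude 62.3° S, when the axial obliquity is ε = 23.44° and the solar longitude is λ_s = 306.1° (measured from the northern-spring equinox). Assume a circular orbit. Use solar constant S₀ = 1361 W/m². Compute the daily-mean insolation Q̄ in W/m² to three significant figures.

Solar declination: sin δ = sin ε · sin λ_s = sin 23.44° × sin 306.1° = -0.32141, so δ = -18.748°.
cos H₀ = −tan(-62.3°) tan(-18.748°) = -0.6465, H₀ = 2.2738 rad.
Bracket: H₀ sin φ sin δ + cos φ cos δ sin H₀ = 2.2738×-0.88539×-0.32141 + 0.46484×0.94694×0.76292 = 0.647063 + 0.335819 = 0.982882.
Q̄ = (S₀/π) × [bracket] = (1361/π) × 0.982882 = 425.8 W/m².

Q̄ ≈ 426 W/m²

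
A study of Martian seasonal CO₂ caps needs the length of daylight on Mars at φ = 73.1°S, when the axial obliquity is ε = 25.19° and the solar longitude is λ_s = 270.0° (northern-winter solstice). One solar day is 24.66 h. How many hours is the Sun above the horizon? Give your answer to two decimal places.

24.66 h

Solar declination: sin δ = sin ε · sin λ_s = sin 25.19° × sin 270.0° = -0.42562, so δ = -25.190°.
Sunrise equation: cos H₀ = −tan φ · tan δ = -1.5481 ≤ −1, so the Sun never sets (polar day) and H₀ = π.
Daylight = 2H₀/(2π) × 24.66 h = (3.1416/π) × 24.66 = 24.66 h.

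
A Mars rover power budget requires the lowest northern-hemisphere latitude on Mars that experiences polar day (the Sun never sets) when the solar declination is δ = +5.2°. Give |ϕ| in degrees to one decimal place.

|ϕ| = 84.8°

Polar day requires cos h₀ = −tan ϕ tan δ ≤ −1, i.e. tan ϕ tan δ ≥ 1.
The boundary is |tan ϕ| · |tan δ| = 1, so |ϕ| = 90° − |δ| = 90° − 5.2° = 84.8° in the northern hemisphere.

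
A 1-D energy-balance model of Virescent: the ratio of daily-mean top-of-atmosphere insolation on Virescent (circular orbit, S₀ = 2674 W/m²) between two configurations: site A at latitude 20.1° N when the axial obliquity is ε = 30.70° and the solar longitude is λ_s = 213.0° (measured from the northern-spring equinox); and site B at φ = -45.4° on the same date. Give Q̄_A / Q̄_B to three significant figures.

Q̄_A / Q̄_B ≈ 0.746

— Configuration A (φ=+20.1°):
Solar declination: sin δ = sin ε · sin λ_s = sin 30.70° × sin 213.0° = -0.27806, so δ = -16.145°.
cos H₀ = −tan(+20.1°) tan(-16.145°) = 0.1059, H₀ = 1.4647 rad.
Bracket: H₀ sin φ sin δ + cos φ cos δ sin H₀ = 1.4647×0.34366×-0.27806 + 0.93909×0.96056×0.99437 = -0.139964 + 0.896974 = 0.757010.
Q̄ = (S₀/π) × [bracket] = (2674/π) × 0.757010 = 644.34 W/m².
— Configuration B (φ=-45.4°):
cos H₀ = −tan(-45.4°) tan(-16.145°) = -0.2935, H₀ = 1.8687 rad.
Bracket: H₀ sin φ sin δ + cos φ cos δ sin H₀ = 1.8687×-0.71203×-0.27806 + 0.70215×0.96056×0.95594 = 0.369978 + 0.644741 = 1.014719.
Q̄ = (S₀/π) × [bracket] = (2674/π) × 1.014719 = 863.69 W/m².
Ratio Q̄_A / Q̄_B = 644.34 / 863.69 = 0.7460.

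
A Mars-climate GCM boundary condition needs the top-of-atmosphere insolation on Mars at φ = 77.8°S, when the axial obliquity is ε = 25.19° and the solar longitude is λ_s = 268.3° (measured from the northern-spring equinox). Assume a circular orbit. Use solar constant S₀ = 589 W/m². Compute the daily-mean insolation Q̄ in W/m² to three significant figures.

Q̄ ≈ 245 W/m²

Solar declination: sin δ = sin ε · sin λ_s = sin 25.19° × sin 268.3° = -0.42543, so δ = -25.178°.
cos H₀ = −tan(-77.8°) tan(-25.178°) = -2.1743 ≤ −1 ⇒ polar day, H₀ = π.
Bracket: H₀ sin φ sin δ + cos φ cos δ sin H₀ = 3.1416×-0.97742×-0.42543 + 0.21132×0.90499×0.00000 = 1.306352 + 0.000000 = 1.306352.
Q̄ = (S₀/π) × [bracket] = (589/π) × 1.306352 = 244.9 W/m².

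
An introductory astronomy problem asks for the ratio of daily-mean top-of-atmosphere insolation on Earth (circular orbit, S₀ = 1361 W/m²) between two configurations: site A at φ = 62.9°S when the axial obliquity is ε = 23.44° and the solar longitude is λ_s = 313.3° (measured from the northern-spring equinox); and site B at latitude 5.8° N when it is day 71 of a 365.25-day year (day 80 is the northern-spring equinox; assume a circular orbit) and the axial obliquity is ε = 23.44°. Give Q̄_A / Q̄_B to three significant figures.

— Configuration A (φ=-62.9°):
Solar declination: sin δ = sin ε · sin λ_s = sin 23.44° × sin 313.3° = -0.28950, so δ = -16.828°.
cos H₀ = −tan(-62.9°) tan(-16.828°) = -0.5910, H₀ = 2.2031 rad.
Bracket: H₀ sin φ sin δ + cos φ cos δ sin H₀ = 2.2031×-0.89021×-0.28950 + 0.45554×0.95718×0.80664 = 0.567774 + 0.351722 = 0.919496.
Q̄ = (S₀/π) × [bracket] = (1361/π) × 0.919496 = 398.34 W/m².
— Configuration B (φ=+5.8°):
Solar longitude: λ_s = 360° × (71 − 80)/365.25 = -8.871°, i.e. -8.871° + 360° = 351.129°.
sin δ = sin 23.44° × sin 351.129° = -0.06134, so δ = -3.517°.
cos H₀ = −tan(+5.8°) tan(-3.517°) = 0.0062, H₀ = 1.5646 rad.
Bracket: H₀ sin φ sin δ + cos φ cos δ sin H₀ = 1.5646×0.10106×-0.06134 + 0.99488×0.99812×0.99998 = -0.009699 + 0.992990 = 0.983291.
Q̄ = (S₀/π) × [bracket] = (1361/π) × 0.983291 = 425.98 W/m².
Ratio Q̄_A / Q̄_B = 398.34 / 425.98 = 0.9351.

Q̄_A / Q̄_B ≈ 0.935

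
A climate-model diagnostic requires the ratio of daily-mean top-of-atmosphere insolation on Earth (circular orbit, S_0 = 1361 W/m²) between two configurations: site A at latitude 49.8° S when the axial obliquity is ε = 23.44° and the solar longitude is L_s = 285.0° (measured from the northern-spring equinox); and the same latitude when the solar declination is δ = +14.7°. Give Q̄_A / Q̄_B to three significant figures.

— Configuration A (ϕ=-49.8°):
Solar declination: sin δ = sin ε · sin L_s = sin 23.44° × sin 285.0° = -0.38423, so δ = -22.596°.
cos h₀ = −tan(-49.8°) tan(-22.596°) = -0.4925, h₀ = 2.0857 rad.
Bracket: h₀ sin ϕ sin δ + cos ϕ cos δ sin h₀ = 2.0857×-0.76380×-0.38423 + 0.64546×0.92324×0.87032 = 0.612101 + 0.518636 = 1.130737.
Q̄ = (S_0/π) × [bracket] = (1361/π) × 1.130737 = 489.86 W/m².
— Configuration B (ϕ=-49.8°):
cos h₀ = −tan(-49.8°) tan(+14.700°) = 0.3104, h₀ = 1.2551 rad.
Bracket: h₀ sin ϕ sin δ + cos ϕ cos δ sin h₀ = 1.2551×-0.76380×0.25376 + 0.64546×0.96727×0.95059 = -0.243266 + 0.593486 = 0.350220.
Q̄ = (S_0/π) × [bracket] = (1361/π) × 0.350220 = 151.72 W/m².
Ratio Q̄_A / Q̄_B = 489.86 / 151.72 = 3.229.

Q̄_A / Q̄_B ≈ 3.23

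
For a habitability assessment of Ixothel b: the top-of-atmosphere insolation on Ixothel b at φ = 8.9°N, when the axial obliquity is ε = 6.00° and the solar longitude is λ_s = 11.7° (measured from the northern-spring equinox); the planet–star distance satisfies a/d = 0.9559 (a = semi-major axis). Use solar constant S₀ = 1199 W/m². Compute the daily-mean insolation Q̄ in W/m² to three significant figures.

Q̄ ≈ 346 W/m²

Solar declination: sin δ = sin ε · sin λ_s = sin 6.00° × sin 11.7° = 0.02120, so δ = +1.215°.
cos H₀ = −tan(+8.9°) tan(+1.215°) = -0.0033, H₀ = 1.5741 rad.
Bracket: H₀ sin φ sin δ + cos φ cos δ sin H₀ = 1.5741×0.15471×0.02120 + 0.98796×0.99978×0.99999 = 0.005163 + 0.987733 = 0.992896.
Inverse-square distance factor (a/d)² = 0.9559² = 0.913745.
Q̄ = (S₀/π) × 0.913745 × [bracket] = (1199/π) × 0.913745 × 0.992896 = 346.3 W/m².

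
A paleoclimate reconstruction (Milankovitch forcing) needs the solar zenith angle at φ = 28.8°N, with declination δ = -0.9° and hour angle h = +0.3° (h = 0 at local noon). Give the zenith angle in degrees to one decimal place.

cos θ_z = sin φ sin δ + cos φ cos δ cos h = -0.007567 + 0.876187 = 0.868620.
θ_z = arccos(0.868620) = 29.7°.

θ_z = 29.7°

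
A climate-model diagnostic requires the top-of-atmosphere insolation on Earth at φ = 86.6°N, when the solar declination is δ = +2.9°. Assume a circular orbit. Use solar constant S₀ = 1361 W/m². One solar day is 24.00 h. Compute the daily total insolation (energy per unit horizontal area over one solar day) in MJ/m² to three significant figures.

6.06 MJ/m²

cos H₀ = −tan(+86.6°) tan(+2.900°) = -0.8527, H₀ = 2.5919 rad.
Bracket: H₀ sin φ sin δ + cos φ cos δ sin H₀ = 2.5919×0.99824×0.05059 + 0.05931×0.99872×0.52245 = 0.130893 + 0.030947 = 0.161840.
Q̄ = (S₀/π) × [bracket] = (1361/π) × 0.161840 = 70.112 W/m².
Daily total = Q̄ × 24.00 h × 3600 s/h = 70.112 × 24.00 × 3600 / 10⁶ = 6.058 MJ/m².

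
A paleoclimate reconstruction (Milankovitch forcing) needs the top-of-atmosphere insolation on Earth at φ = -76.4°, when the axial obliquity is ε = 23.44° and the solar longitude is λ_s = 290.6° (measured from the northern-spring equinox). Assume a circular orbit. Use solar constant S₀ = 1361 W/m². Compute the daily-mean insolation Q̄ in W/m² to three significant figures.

Q̄ ≈ 493 W/m²

Solar declination: sin δ = sin ε · sin λ_s = sin 23.44° × sin 290.6° = -0.37235, so δ = -21.861°.
cos H₀ = −tan(-76.4°) tan(-21.861°) = -1.6584 ≤ −1 ⇒ polar day, H₀ = π.
Bracket: H₀ sin φ sin δ + cos φ cos δ sin H₀ = 3.1416×-0.97196×-0.37235 + 0.23514×0.92809×0.00000 = 1.136974 + 0.000000 = 1.136974.
Q̄ = (S₀/π) × [bracket] = (1361/π) × 1.136974 = 492.6 W/m².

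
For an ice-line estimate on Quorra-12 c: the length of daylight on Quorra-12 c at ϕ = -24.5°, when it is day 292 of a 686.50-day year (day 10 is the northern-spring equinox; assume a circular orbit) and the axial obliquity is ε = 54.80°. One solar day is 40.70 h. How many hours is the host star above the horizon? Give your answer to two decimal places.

17.48 h

Solar longitude: L_s = 360° × (292 − 10)/686.50 = 147.881°.
sin δ = sin 54.80° × sin 147.881° = 0.43446, so δ = +25.751°.
cos h₀ = −tan ϕ · tan δ = −tan(-24.5°) × tan(+25.751°) = 0.2198, so h₀ = 1.3492 rad = 77.30°.
Daylight = 2h₀/(2π) × 40.70 h = (1.3492/π) × 40.70 = 17.48 h.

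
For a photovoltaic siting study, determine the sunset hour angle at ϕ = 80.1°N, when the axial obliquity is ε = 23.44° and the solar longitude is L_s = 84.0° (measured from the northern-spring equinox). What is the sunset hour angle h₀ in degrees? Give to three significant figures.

Solar declination: sin δ = sin ε · sin L_s = sin 23.44° × sin 84.0° = 0.39561, so δ = +23.304°.
Sunrise equation: cos h₀ = −tan ϕ · tan δ = -2.4681 ≤ −1, so the Sun never sets (polar day) and h₀ = π.

h₀ = 180°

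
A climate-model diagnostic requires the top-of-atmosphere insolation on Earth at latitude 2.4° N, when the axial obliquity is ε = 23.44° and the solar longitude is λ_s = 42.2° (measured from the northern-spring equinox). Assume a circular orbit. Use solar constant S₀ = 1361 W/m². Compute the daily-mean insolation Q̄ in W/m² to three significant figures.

Solar declination: sin δ = sin ε · sin λ_s = sin 23.44° × sin 42.2° = 0.26720, so δ = +15.498°.
cos H₀ = −tan(+2.4°) tan(+15.498°) = -0.0116, H₀ = 1.5824 rad.
Bracket: H₀ sin φ sin δ + cos φ cos δ sin H₀ = 1.5824×0.04188×0.26720 + 0.99912×0.96364×0.99993 = 0.017708 + 0.962725 = 0.980433.
Q̄ = (S₀/π) × [bracket] = (1361/π) × 0.980433 = 424.7 W/m².

Q̄ ≈ 425 W/m²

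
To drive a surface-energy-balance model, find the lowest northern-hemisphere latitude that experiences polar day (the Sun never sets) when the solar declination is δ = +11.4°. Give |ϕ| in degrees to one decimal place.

Polar day requires cos h₀ = −tan ϕ tan δ ≤ −1, i.e. tan ϕ tan δ ≥ 1.
The boundary is |tan ϕ| · |tan δ| = 1, so |ϕ| = 90° − |δ| = 90° − 11.4° = 78.6° in the northern hemisphere.

|ϕ| = 78.6°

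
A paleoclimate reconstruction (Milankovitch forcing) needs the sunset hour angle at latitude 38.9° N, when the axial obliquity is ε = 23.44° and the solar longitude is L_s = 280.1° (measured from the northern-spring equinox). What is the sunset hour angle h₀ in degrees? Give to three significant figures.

Solar declination: sin δ = sin ε · sin L_s = sin 23.44° × sin 280.1° = -0.39162, so δ = -23.056°.
cos h₀ = −tan ϕ · tan δ = −tan(+38.9°) × tan(-23.056°) = 0.3434, so h₀ = 1.2202 rad = 69.91°.

h₀ = 69.9°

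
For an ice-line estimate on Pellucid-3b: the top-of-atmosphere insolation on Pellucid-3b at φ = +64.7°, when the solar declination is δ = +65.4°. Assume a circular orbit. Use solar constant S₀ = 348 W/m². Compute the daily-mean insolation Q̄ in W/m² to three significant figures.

Q̄ ≈ 286 W/m²

cos H₀ = −tan(+64.7°) tan(+65.400°) = -4.6207 ≤ −1 ⇒ polar day, H₀ = π.
Bracket: H₀ sin φ sin δ + cos φ cos δ sin H₀ = 3.1416×0.90408×0.90924 + 0.42736×0.41628×0.00000 = 2.582476 + 0.000000 = 2.582476.
Q̄ = (S₀/π) × [bracket] = (348/π) × 2.582476 = 286.1 W/m².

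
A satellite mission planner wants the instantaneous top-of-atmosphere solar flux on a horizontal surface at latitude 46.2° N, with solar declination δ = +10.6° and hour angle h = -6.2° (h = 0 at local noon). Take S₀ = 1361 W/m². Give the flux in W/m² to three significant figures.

1.10e+03 W/m²

cos θ_z = sin φ sin δ + cos φ cos δ cos h = 0.132769 + 0.676353 = 0.809122.
Flux = S₀ · cos θ_z = 1361 × 0.809122 = 1101 W/m².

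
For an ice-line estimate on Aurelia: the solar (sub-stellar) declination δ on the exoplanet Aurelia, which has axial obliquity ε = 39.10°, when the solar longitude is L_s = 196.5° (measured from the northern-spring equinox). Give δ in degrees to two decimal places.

sin δ = sin ε · sin L_s = sin 39.10° × sin 196.5° = -0.179122.
δ = arcsin(-0.179122) = -10.32°.

δ = -10.32°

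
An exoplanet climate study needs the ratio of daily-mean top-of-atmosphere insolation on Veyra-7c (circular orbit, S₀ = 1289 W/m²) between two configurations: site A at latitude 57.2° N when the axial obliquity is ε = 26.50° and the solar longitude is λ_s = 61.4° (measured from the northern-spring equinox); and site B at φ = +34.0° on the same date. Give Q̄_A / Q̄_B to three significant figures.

Q̄_A / Q̄_B ≈ 0.992

— Configuration A (φ=+57.2°):
Solar declination: sin δ = sin ε · sin λ_s = sin 26.50° × sin 61.4° = 0.39175, so δ = +23.064°.
cos H₀ = −tan(+57.2°) tan(+23.064°) = -0.6607, H₀ = 2.2925 rad.
Bracket: H₀ sin φ sin δ + cos φ cos δ sin H₀ = 2.2925×0.84057×0.39175 + 0.54171×0.92007×0.75066 = 0.754905 + 0.374137 = 1.129042.
Q̄ = (S₀/π) × [bracket] = (1289/π) × 1.129042 = 463.25 W/m².
— Configuration B (φ=+34.0°):
cos H₀ = −tan(+34.0°) tan(+23.064°) = -0.2872, H₀ = 1.8621 rad.
Bracket: H₀ sin φ sin δ + cos φ cos δ sin H₀ = 1.8621×0.55919×0.39175 + 0.82904×0.92007×0.95787 = 0.407917 + 0.730639 = 1.138556.
Q̄ = (S₀/π) × [bracket] = (1289/π) × 1.138556 = 467.15 W/m².
Ratio Q̄_A / Q̄_B = 463.25 / 467.15 = 0.9917.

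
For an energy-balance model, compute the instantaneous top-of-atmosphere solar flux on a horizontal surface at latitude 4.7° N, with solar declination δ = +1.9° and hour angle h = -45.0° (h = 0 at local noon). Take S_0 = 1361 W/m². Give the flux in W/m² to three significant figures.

cos θ_z = sin ϕ sin δ + cos ϕ cos δ cos h = 0.002717 + 0.704342 = 0.707059.
Flux = S_0 · cos θ_z = 1361 × 0.707059 = 962.3 W/m².

962 W/m²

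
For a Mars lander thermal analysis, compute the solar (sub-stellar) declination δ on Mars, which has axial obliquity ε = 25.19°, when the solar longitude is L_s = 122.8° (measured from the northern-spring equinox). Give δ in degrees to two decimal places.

δ = +20.96°

sin δ = sin ε · sin L_s = sin 25.19° × sin 122.8° = 0.357763.
δ = arcsin(0.357763) = +20.96°.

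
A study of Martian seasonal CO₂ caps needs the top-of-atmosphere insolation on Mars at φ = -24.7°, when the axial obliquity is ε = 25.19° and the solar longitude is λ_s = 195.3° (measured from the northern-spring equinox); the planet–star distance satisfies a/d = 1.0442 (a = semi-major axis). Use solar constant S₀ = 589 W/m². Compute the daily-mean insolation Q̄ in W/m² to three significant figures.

Solar declination: sin δ = sin ε · sin λ_s = sin 25.19° × sin 195.3° = -0.11231, so δ = -6.448°.
cos H₀ = −tan(-24.7°) tan(-6.448°) = -0.0520, H₀ = 1.6228 rad.
Bracket: H₀ sin φ sin δ + cos φ cos δ sin H₀ = 1.6228×-0.41787×-0.11231 + 0.90851×0.99367×0.99865 = 0.076160 + 0.901540 = 0.977700.
Inverse-square distance factor (a/d)² = 1.0442² = 1.090354.
Q̄ = (S₀/π) × 1.090354 × [bracket] = (589/π) × 1.090354 × 0.977700 = 199.9 W/m².

Q̄ ≈ 200 W/m²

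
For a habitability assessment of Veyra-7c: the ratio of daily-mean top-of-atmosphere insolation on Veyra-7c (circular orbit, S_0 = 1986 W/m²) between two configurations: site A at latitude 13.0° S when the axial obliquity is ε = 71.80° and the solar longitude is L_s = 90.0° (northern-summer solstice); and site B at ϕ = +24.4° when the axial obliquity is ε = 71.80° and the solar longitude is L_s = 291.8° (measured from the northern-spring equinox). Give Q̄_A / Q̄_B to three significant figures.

Q̄_A / Q̄_B ≈ 1.98

— Configuration A (ϕ=-13.0°):
Solar declination: sin δ = sin ε · sin L_s = sin 71.80° × sin 90.0° = 0.94997, so δ = +71.800°.
cos h₀ = −tan(-13.0°) tan(+71.800°) = 0.7022, h₀ = 0.7923 rad.
Bracket: h₀ sin ϕ sin δ + cos ϕ cos δ sin h₀ = 0.7923×-0.22495×0.94997 + 0.97437×0.31233×0.71199 = -0.169311 + 0.216676 = 0.047365.
Q̄ = (S_0/π) × [bracket] = (1986/π) × 0.047365 = 29.942 W/m².
— Configuration B (ϕ=+24.4°):
Solar declination: sin δ = sin ε · sin L_s = sin 71.80° × sin 291.8° = -0.88204, so δ = -61.889°.
cos h₀ = −tan(+24.4°) tan(-61.889°) = 0.8492, h₀ = 0.5564 rad.
Bracket: h₀ sin ϕ sin δ + cos ϕ cos δ sin h₀ = 0.5564×0.41310×-0.88204 + 0.91068×0.47118×0.52814 = -0.202736 + 0.226622 = 0.023886.
Q̄ = (S_0/π) × [bracket] = (1986/π) × 0.023886 = 15.100 W/m².
Ratio Q̄_A / Q̄_B = 29.942 / 15.100 = 1.983.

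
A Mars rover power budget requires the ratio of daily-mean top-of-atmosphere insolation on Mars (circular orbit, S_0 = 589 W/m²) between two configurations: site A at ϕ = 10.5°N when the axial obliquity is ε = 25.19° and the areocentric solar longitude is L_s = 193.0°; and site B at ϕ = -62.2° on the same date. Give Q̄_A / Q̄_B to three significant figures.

— Configuration A (ϕ=+10.5°):
sin δ = sin 25.19° × sin 193.0° = -0.09574, so δ = -5.494°.
cos h₀ = −tan(+10.5°) tan(-5.494°) = 0.0178, h₀ = 1.5530 rad.
Bracket: h₀ sin ϕ sin δ + cos ϕ cos δ sin h₀ = 1.5530×0.18224×-0.09574 + 0.98325×0.99541×0.99984 = -0.027096 + 0.978580 = 0.951484.
Q̄ = (S_0/π) × [bracket] = (589/π) × 0.951484 = 178.39 W/m².
— Configuration B (ϕ=-62.2°):
cos h₀ = −tan(-62.2°) tan(-5.494°) = -0.1824, h₀ = 1.7543 rad.
Bracket: h₀ sin ϕ sin δ + cos ϕ cos δ sin h₀ = 1.7543×-0.88458×-0.09574 + 0.46639×0.99541×0.98322 = 0.148571 + 0.456459 = 0.605030.
Q̄ = (S_0/π) × [bracket] = (589/π) × 0.605030 = 113.43 W/m².
Ratio Q̄_A / Q̄_B = 178.39 / 113.43 = 1.573.

Q̄_A / Q̄_B ≈ 1.57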